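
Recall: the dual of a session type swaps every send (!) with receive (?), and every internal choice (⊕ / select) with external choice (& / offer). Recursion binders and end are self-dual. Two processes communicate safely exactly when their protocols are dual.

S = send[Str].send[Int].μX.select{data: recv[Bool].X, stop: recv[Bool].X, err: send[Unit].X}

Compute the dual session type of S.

send[Str] ↦ recv[Str]
  send[Int] ↦ recv[Int]
    μX ↦ μX  (rec unchanged)
      select{data,stop,err} ↦ offer{data,stop,err}  (⊕→&)
        case data:
          recv[Bool] ↦ send[Bool]
            X self-dual
        case stop:
          recv[Bool] ↦ send[Bool]
            X self-dual
        case err:
          send[Unit] ↦ recv[Unit]
            X self-dual

recv[Str].recv[Int].μX.offer{data: send[Bool].X, stop: send[Bool].X, err: recv[Unit].X}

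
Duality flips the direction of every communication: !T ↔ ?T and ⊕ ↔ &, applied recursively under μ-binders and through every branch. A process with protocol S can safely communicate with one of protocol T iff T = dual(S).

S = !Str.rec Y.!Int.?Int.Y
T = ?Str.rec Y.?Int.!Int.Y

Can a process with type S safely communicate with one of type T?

YES

!Str ‖ ?Str  ok
  rec Y ‖ rec Y  ok (μ self-dual)
    !Int ‖ ?Int  ok
      ?Int ‖ !Int  ok
        Y ‖ Y  ok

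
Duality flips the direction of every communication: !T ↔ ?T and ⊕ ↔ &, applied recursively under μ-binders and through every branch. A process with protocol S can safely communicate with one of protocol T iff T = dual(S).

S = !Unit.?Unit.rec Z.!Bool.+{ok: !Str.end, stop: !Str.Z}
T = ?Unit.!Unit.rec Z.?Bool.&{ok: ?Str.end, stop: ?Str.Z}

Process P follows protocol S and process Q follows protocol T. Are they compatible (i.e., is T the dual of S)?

!Unit ‖ ?Unit  ok
  ?Unit ‖ !Unit  ok
    rec Z ‖ rec Z  ok (rec unchanged)
      !Bool ‖ ?Bool  ok
        +{ok,stop} ‖ &{ok,stop}  ok same labels
          [ok]
            !Str ‖ ?Str  ok
              end ‖ end  ok
          [stop]
            !Str ‖ ?Str  ok
              Z ‖ Z  ok

YES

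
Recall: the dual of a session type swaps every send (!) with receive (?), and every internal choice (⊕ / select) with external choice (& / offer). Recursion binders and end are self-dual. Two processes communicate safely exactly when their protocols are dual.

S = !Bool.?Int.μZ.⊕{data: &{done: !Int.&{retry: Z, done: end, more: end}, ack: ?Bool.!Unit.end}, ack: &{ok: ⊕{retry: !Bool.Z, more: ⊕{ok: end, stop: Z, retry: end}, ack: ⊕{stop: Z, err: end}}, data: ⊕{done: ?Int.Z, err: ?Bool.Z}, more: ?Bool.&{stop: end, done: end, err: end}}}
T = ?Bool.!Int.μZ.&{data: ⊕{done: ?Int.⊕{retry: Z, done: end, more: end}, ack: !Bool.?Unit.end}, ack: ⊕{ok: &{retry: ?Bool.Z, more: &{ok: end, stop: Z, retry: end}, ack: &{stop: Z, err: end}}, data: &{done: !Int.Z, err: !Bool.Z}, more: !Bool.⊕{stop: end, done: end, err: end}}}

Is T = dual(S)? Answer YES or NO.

YES

!Bool vs ?Bool  match
  ?Int vs !Int  match
    μZ vs μZ  match (binder kept)
      ⊕{data,ack} vs &{data,ack}  match label sets agree
        • data:
          &{done,ack} vs ⊕{done,ack}  match label sets agree
            • done:
              !Int vs ?Int  match
                &{retry,done,more} vs ⊕{retry,done,more}  match label sets agree
                  • retry:
                    Z vs Z  match
                  • done:
                    end vs end  match
                  • more:
                    end vs end  match
            • ack:
              ?Bool vs !Bool  match
                !Unit vs ?Unit  match
                  end vs end  match
        • ack:
          &{ok,data,more} vs ⊕{ok,data,more}  match label sets agree
            • ok:
              ⊕{retry,more,ack} vs &{retry,more,ack}  match label sets agree
                • retry:
                  !Bool vs ?Bool  match
                    Z vs Z  match
                • more:
                  ⊕{ok,stop,retry} vs &{ok,stop,retry}  match label sets agree
                    • ok:
                      end vs end  match
                    • stop:
                      Z vs Z  match
                    • retry:
                      end vs end  match
                • ack:
                  ⊕{stop,err} vs &{stop,err}  match label sets agree
                    • stop:
                      Z vs Z  match
                    • err:
                      end vs end  match
            • data:
              ⊕{done,err} vs &{done,err}  match label sets agree
                • done:
                  ?Int vs !Int  match
                    Z vs Z  match
                • err:
                  ?Bool vs !Bool  match
                    Z vs Z  match
            • more:
              ?Bool vs !Bool  match
                &{stop,done,err} vs ⊕{stop,done,err}  match label sets agree
                  • stop:
                    end vs end  match
                  • done:
                    end vs end  match
                  • err:
                    end vs end  match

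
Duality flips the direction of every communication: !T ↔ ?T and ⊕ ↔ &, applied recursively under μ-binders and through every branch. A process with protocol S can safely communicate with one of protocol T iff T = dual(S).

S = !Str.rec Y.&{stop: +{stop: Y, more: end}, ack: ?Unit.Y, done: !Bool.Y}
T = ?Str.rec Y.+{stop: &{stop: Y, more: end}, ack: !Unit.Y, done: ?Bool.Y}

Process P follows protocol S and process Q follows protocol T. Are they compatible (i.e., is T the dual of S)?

YES

!Str | ?Str  match
  rec Y | rec Y  match (rec unchanged)
    &{stop,ack,done} | +{stop,ack,done}  match same labels
      case stop:
        +{stop,more} | &{stop,more}  match same labels
          case stop:
            Y | Y  match
          case more:
            end | end  match
      case ack:
        ?Unit | !Unit  match
          Y | Y  match
      case done:
        !Bool | ?Bool  match
          Y | Y  match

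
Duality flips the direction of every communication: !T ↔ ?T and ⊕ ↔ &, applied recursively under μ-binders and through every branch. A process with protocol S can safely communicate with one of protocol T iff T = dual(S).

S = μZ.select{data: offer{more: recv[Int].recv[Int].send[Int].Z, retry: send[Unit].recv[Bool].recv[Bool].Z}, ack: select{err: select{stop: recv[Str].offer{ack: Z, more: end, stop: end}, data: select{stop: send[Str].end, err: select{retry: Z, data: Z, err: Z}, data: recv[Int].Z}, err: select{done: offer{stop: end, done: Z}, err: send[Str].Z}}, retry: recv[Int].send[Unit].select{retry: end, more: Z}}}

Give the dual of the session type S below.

μZ ↦ μZ  (binder kept)
  select{data,ack} ↦ offer{data,ack}  (internal→external)
    case data:
      offer{more,retry} ↦ select{more,retry}  (external→internal)
        case more:
          recv[Int] ↦ send[Int]
            recv[Int] ↦ send[Int]
              send[Int] ↦ recv[Int]
                Z ↦ Z
        case retry:
          send[Unit] ↦ recv[Unit]
            recv[Bool] ↦ send[Bool]
              recv[Bool] ↦ send[Bool]
                Z ↦ Z
    case ack:
      select{err,retry} ↦ offer{err,retry}  (internal→external)
        case err:
          select{stop,data,err} ↦ offer{stop,data,err}  (internal→external)
            case stop:
              recv[Str] ↦ send[Str]
                offer{ack,more,stop} ↦ select{ack,more,stop}  (external→internal)
                  case ack:
                    Z ↦ Z
                  case more:
                    end ↦ end
                  case stop:
                    end ↦ end
            case data:
              select{stop,err,data} ↦ offer{stop,err,data}  (internal→external)
                case stop:
                  send[Str] ↦ recv[Str]
                    end ↦ end
                case err:
                  select{retry,data,err} ↦ offer{retry,data,err}  (internal→external)
                    case retry:
                      Z ↦ Z
                    case data:
                      Z ↦ Z
                    case err:
                      Z ↦ Z
                case data:
                  recv[Int] ↦ send[Int]
                    Z ↦ Z
            case err:
              select{done,err} ↦ offer{done,err}  (internal→external)
                case done:
                  offer{stop,done} ↦ select{stop,done}  (external→internal)
                    case stop:
                      end ↦ end
                    case done:
                      Z ↦ Z
                case err:
                  send[Str] ↦ recv[Str]
                    Z ↦ Z
        case retry:
          recv[Int] ↦ send[Int]
            send[Unit] ↦ recv[Unit]
              select{retry,more} ↦ offer{retry,more}  (internal→external)
                case retry:
                  end ↦ end
                case more:
                  Z ↦ Z

μZ.offer{data: select{more: send[Int].send[Int].recv[Int].Z, retry: recv[Unit].send[Bool].send[Bool].Z}, ack: offer{err: offer{stop: send[Str].select{ack: Z, more: end, stop: end}, data: offer{stop: recv[Str].end, err: offer{retry: Z, data: Z, err: Z}, data: send[Int].Z}, err: offer{done: select{stop: end, done: Z}, err: recv[Str].Z}}, retry: send[Int].recv[Unit].offer{retry: end, more: Z}}}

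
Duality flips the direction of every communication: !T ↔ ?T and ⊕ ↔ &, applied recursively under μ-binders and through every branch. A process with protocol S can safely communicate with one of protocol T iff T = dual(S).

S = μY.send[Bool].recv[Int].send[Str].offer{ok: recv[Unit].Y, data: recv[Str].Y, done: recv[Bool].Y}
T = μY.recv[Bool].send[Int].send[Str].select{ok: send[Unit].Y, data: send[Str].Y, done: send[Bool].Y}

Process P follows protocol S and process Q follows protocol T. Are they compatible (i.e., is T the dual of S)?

μY | μY  ✓ (binder kept)
  send[Bool] | recv[Bool]  ✓
    recv[Int] | send[Int]  ✓
      send[Str] | send[Str]  ✗ same direction on both sides — not dual

NO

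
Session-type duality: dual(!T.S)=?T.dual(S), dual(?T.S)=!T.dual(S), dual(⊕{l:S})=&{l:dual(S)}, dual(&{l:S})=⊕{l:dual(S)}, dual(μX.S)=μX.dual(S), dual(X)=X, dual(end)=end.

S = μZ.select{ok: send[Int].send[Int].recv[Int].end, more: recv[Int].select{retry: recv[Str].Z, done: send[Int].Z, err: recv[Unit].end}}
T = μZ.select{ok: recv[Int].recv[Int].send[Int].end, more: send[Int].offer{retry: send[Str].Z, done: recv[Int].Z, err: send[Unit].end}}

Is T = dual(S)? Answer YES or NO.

μZ ‖ μZ  match (rec unchanged)
  select{ok,more} ‖ select{ok,more}  ✗ choice polarity not flipped — not dual

NO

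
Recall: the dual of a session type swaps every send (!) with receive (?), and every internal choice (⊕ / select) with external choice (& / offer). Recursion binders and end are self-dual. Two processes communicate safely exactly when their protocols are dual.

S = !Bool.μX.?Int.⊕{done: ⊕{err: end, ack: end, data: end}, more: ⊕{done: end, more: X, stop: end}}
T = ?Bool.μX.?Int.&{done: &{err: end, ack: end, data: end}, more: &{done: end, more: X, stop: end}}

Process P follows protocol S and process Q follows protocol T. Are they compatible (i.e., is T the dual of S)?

!Bool vs ?Bool  match
  μX vs μX  match (binder kept)
    ?Int vs ?Int  ✗ same direction on both sides — not dual

NO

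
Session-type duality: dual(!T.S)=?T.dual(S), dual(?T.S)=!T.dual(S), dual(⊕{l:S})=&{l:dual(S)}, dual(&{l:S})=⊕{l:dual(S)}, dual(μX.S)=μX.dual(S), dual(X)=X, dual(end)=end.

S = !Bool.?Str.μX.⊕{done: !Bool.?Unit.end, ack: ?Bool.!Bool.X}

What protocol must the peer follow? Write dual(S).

?Bool.!Str.μX.&{done: ?Bool.!Unit.end, ack: !Bool.?Bool.X}

!Bool ↦ ?Bool
  ?Str ↦ !Str
    μX ↦ μX  (rec unchanged)
      ⊕{done,ack} ↦ &{done,ack}  (select→offer)
        case done:
          !Bool ↦ ?Bool
            ?Unit ↦ !Unit
              end ↦ end
        case ack:
          ?Bool ↦ !Bool
            !Bool ↦ ?Bool
              X ↦ X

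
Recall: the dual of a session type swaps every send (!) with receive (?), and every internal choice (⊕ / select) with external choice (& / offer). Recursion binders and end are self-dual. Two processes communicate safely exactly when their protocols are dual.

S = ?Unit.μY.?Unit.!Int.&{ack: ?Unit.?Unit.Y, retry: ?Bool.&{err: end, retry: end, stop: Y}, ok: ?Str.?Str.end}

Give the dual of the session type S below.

?Unit = !Unit
  μY = μY  (μ self-dual)
    ?Unit = !Unit
      !Int = ?Int
        &{ack,retry,ok} = ⊕{ack,retry,ok}  (offer→select)
          [ack]
            ?Unit = !Unit
              ?Unit = !Unit
                Y self-dual
          [retry]
            ?Bool = !Bool
              &{err,retry,stop} = ⊕{err,retry,stop}  (offer→select)
                [err]
                  end self-dual
                [retry]
                  end self-dual
                [stop]
                  Y self-dual
          [ok]
            ?Str = !Str
              ?Str = !Str
                end self-dual

!Unit.μY.!Unit.?Int.⊕{ack: !Unit.!Unit.Y, retry: !Bool.⊕{err: end, retry: end, stop: Y}, ok: !Str.!Str.end}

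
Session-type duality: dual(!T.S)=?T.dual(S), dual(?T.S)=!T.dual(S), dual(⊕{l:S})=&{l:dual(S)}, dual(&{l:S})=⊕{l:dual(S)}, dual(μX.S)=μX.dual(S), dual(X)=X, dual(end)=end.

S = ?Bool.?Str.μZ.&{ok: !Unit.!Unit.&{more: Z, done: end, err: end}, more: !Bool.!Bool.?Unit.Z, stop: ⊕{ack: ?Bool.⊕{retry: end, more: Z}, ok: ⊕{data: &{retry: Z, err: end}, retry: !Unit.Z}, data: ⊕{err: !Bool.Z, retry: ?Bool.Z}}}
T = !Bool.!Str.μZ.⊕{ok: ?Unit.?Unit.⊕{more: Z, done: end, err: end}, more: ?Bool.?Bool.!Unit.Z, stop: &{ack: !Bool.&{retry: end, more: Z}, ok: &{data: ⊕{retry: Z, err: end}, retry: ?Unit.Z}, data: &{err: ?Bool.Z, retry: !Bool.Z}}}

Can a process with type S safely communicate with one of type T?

YES

?Bool ‖ !Bool  match
  ?Str ‖ !Str  match
    μZ ‖ μZ  match (binder kept)
      &{ok,more,stop} ‖ ⊕{ok,more,stop}  match labels match
        case ok:
          !Unit ‖ ?Unit  match
            !Unit ‖ ?Unit  match
              &{more,done,err} ‖ ⊕{more,done,err}  match labels match
                case more:
                  Z ‖ Z  match
                case done:
                  end ‖ end  match
                case err:
                  end ‖ end  match
        case more:
          !Bool ‖ ?Bool  match
            !Bool ‖ ?Bool  match
              ?Unit ‖ !Unit  match
                Z ‖ Z  match
        case stop:
          ⊕{ack,ok,data} ‖ &{ack,ok,data}  match labels match
            case ack:
              ?Bool ‖ !Bool  match
                ⊕{retry,more} ‖ &{retry,more}  match labels match
                  case retry:
                    end ‖ end  match
                  case more:
                    Z ‖ Z  match
            case ok:
              ⊕{data,retry} ‖ &{data,retry}  match labels match
                case data:
                  &{retry,err} ‖ ⊕{retry,err}  match labels match
                    case retry:
                      Z ‖ Z  match
                    case err:
                      end ‖ end  match
                case retry:
                  !Unit ‖ ?Unit  match
                    Z ‖ Z  match
            case data:
              ⊕{err,retry} ‖ &{err,retry}  match labels match
                case err:
                  !Bool ‖ ?Bool  match
                    Z ‖ Z  match
                case retry:
                  ?Bool ‖ !Bool  match
                    Z ‖ Z  match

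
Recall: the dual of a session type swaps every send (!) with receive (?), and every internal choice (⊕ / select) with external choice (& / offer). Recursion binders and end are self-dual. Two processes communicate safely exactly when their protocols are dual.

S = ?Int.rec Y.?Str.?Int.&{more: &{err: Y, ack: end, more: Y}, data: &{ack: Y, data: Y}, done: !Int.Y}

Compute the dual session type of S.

?Int ↦ !Int
  rec Y ↦ rec Y  (μ self-dual)
    ?Str ↦ !Str
      ?Int ↦ !Int
        &{more,data,done} ↦ +{more,data,done}  (&→⊕)
          case more:
            &{err,ack,more} ↦ +{err,ack,more}  (&→⊕)
              case err:
                Y self-dual
              case ack:
                end self-dual
              case more:
                Y self-dual
          case data:
            &{ack,data} ↦ +{ack,data}  (&→⊕)
              case ack:
                Y self-dual
              case data:
                Y self-dual
          case done:
            !Int ↦ ?Int
              Y self-dual

!Int.rec Y.!Str.!Int.+{more: +{err: Y, ack: end, more: Y}, data: +{ack: Y, data: Y}, done: ?Int.Y}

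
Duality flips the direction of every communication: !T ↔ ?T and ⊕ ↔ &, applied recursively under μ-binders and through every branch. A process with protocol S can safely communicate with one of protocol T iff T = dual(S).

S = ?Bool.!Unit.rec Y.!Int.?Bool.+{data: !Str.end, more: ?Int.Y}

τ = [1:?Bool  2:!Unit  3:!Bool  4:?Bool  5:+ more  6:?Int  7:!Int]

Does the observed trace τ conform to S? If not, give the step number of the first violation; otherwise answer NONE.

3

step 1: ?Bool  match  now at !Unit.rec Y.…
step 2: !Unit  match  now at rec Y.…
step 3: got !Bool, protocol expects !Int  ✗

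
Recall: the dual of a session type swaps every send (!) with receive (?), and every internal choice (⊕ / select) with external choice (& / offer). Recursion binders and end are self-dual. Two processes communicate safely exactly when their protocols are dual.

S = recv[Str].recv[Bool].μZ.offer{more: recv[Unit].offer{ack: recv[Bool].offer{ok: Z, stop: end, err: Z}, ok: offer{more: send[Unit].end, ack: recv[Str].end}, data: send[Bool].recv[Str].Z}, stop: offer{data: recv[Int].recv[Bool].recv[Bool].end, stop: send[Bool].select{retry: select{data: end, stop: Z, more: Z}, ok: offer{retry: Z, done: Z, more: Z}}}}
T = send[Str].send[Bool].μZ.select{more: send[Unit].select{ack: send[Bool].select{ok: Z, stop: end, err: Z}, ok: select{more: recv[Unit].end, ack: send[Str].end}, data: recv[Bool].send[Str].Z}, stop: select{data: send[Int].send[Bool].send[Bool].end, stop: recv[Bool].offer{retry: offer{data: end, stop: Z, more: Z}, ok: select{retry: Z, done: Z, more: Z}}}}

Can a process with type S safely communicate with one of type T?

recv[Str] | send[Str]  match
  recv[Bool] | send[Bool]  match
    μZ | μZ  match (binder kept)
      offer{more,stop} | select{more,stop}  match labels match
        [more]
          recv[Unit] | send[Unit]  match
            offer{ack,ok,data} | select{ack,ok,data}  match labels match
              [ack]
                recv[Bool] | send[Bool]  match
                  offer{ok,stop,err} | select{ok,stop,err}  match labels match
                    [ok]
                      Z | Z  match
                    [stop]
                      end | end  match
                    [err]
                      Z | Z  match
              [ok]
                offer{more,ack} | select{more,ack}  match labels match
                  [more]
                    send[Unit] | recv[Unit]  match
                      end | end  match
                  [ack]
                    recv[Str] | send[Str]  match
                      end | end  match
              [data]
                send[Bool] | recv[Bool]  match
                  recv[Str] | send[Str]  match
                    Z | Z  match
        [stop]
          offer{data,stop} | select{data,stop}  match labels match
            [data]
              recv[Int] | send[Int]  match
                recv[Bool] | send[Bool]  match
                  recv[Bool] | send[Bool]  match
                    end | end  match
            [stop]
              send[Bool] | recv[Bool]  match
                select{retry,ok} | offer{retry,ok}  match labels match
                  [retry]
                    select{data,stop,more} | offer{data,stop,more}  match labels match
                      [data]
                        end | end  match
                      [stop]
                        Z | Z  match
                      [more]
                        Z | Z  match
                  [ok]
                    offer{retry,done,more} | select{retry,done,more}  match labels match
                      [retry]
                        Z | Z  match
                      [done]
                        Z | Z  match
                      [more]
                        Z | Z  match

YES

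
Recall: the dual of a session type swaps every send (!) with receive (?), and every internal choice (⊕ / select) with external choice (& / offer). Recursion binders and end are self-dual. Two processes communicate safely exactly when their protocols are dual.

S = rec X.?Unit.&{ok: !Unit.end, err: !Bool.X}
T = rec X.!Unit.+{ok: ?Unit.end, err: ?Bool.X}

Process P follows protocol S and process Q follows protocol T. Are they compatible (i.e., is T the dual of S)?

YES

rec X vs rec X  ✓ (binder kept)
  ?Unit vs !Unit  ✓
    &{ok,err} vs +{ok,err}  ✓ same labels
      case ok:
        !Unit vs ?Unit  ✓
          end vs end  ✓
      case err:
        !Bool vs ?Bool  ✓
          X vs X  ✓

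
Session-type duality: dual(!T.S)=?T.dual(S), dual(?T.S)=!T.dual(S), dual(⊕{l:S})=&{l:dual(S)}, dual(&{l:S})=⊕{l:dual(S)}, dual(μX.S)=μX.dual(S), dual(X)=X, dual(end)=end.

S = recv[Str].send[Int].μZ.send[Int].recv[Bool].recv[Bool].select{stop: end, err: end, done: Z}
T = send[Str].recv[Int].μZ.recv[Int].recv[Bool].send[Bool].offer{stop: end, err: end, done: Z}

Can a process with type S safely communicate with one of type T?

NO

recv[Str] vs send[Str]  match
  send[Int] vs recv[Int]  match
    μZ vs μZ  match (μ self-dual)
      send[Int] vs recv[Int]  match
        recv[Bool] vs recv[Bool]  ✗ same direction on both sides — not dual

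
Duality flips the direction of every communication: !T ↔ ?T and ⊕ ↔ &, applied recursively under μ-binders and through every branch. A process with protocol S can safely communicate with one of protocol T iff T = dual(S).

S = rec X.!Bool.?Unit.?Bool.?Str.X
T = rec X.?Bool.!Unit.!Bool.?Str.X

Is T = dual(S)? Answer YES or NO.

rec X ‖ rec X  match (rec unchanged)
  !Bool ‖ ?Bool  match
    ?Unit ‖ !Unit  match
      ?Bool ‖ !Bool  match
        ?Str ‖ ?Str  ✗ same direction on both sides — not dual

NO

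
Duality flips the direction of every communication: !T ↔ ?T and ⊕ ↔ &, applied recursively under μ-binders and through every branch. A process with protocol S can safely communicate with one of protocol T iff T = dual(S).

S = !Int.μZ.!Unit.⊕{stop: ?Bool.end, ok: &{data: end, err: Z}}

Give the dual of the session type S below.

!Int → ?Int
  μZ → μZ  (μ self-dual)
    !Unit → ?Unit
      ⊕{stop,ok} → &{stop,ok}  (select→offer)
        [stop]
          ?Bool → !Bool
            end ↦ end
        [ok]
          &{data,err} → ⊕{data,err}  (external→internal)
            [data]
              end ↦ end
            [err]
              Z ↦ Z

?Int.μZ.?Unit.&{stop: !Bool.end, ok: ⊕{data: end, err: Z}}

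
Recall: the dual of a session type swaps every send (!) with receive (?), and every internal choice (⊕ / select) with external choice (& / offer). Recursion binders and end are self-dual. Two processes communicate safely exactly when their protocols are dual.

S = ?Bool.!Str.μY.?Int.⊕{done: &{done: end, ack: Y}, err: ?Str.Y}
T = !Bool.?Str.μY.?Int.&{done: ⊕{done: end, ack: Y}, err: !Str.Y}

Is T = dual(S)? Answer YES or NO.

?Bool vs !Bool  ok
  !Str vs ?Str  ok
    μY vs μY  ok (rec unchanged)
      ?Int vs ?Int  ✗ same direction on both sides — not dual

NO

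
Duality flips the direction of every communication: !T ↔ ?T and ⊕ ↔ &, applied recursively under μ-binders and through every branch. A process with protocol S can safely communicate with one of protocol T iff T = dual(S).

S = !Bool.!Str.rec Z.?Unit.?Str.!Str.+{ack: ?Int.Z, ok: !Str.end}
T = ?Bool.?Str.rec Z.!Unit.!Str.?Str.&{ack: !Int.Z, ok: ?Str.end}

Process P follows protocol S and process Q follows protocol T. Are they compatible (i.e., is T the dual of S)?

YES

!Bool | ?Bool  match
  !Str | ?Str  match
    rec Z | rec Z  match (binder kept)
      ?Unit | !Unit  match
        ?Str | !Str  match
          !Str | ?Str  match
            +{ack,ok} | &{ack,ok}  match labels match
              [ack]
                ?Int | !Int  match
                  Z | Z  match
              [ok]
                !Str | ?Str  match
                  end | end  match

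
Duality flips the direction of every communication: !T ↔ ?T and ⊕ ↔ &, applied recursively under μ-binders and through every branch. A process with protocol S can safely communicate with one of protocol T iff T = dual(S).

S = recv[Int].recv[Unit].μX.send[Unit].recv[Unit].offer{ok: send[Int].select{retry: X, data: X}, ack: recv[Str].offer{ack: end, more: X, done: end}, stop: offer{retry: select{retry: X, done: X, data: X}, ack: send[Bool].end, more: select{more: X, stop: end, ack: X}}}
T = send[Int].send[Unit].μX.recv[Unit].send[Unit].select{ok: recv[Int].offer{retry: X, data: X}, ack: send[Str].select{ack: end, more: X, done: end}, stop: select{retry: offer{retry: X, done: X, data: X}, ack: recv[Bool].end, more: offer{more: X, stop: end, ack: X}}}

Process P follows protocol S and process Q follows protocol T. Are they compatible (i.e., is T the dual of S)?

YES

recv[Int] | send[Int]  match
  recv[Unit] | send[Unit]  match
    μX | μX  match (μ self-dual)
      send[Unit] | recv[Unit]  match
        recv[Unit] | send[Unit]  match
          offer{ok,ack,stop} | select{ok,ack,stop}  match label sets agree
            • ok:
              send[Int] | recv[Int]  match
                select{retry,data} | offer{retry,data}  match label sets agree
                  • retry:
                    X | X  match
                  • data:
                    X | X  match
            • ack:
              recv[Str] | send[Str]  match
                offer{ack,more,done} | select{ack,more,done}  match label sets agree
                  • ack:
                    end | end  match
                  • more:
                    X | X  match
                  • done:
                    end | end  match
            • stop:
              offer{retry,ack,more} | select{retry,ack,more}  match label sets agree
                • retry:
                  select{retry,done,data} | offer{retry,done,data}  match label sets agree
                    • retry:
                      X | X  match
                    • done:
                      X | X  match
                    • data:
                      X | X  match
                • ack:
                  send[Bool] | recv[Bool]  match
                    end | end  match
                • more:
                  select{more,stop,ack} | offer{more,stop,ack}  match label sets agree
                    • more:
                      X | X  match
                    • stop:
                      end | end  match
                    • ack:
                      X | X  match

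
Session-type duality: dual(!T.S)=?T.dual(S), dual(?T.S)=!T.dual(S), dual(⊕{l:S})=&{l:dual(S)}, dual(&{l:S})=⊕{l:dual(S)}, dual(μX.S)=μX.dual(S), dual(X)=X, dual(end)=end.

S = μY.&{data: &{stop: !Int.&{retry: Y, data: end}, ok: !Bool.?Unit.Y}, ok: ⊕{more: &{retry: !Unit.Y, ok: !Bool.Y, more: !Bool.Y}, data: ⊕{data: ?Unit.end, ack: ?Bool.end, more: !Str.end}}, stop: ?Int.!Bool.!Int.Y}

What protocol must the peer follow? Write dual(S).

μY.⊕{data: ⊕{stop: ?Int.⊕{retry: Y, data: end}, ok: ?Bool.!Unit.Y}, ok: &{more: ⊕{retry: ?Unit.Y, ok: ?Bool.Y, more: ?Bool.Y}, data: &{data: !Unit.end, ack: !Bool.end, more: ?Str.end}}, stop: !Int.?Bool.?Int.Y}

μY = μY  (rec unchanged)
  &{data,ok,stop} = ⊕{data,ok,stop}  (external→internal)
    [data]
      &{stop,ok} = ⊕{stop,ok}  (external→internal)
        [stop]
          !Int = ?Int
            &{retry,data} = ⊕{retry,data}  (external→internal)
              [retry]
                Y self-dual
              [data]
                end self-dual
        [ok]
          !Bool = ?Bool
            ?Unit = !Unit
              Y self-dual
    [ok]
      ⊕{more,data} = &{more,data}  (select→offer)
        [more]
          &{retry,ok,more} = ⊕{retry,ok,more}  (external→internal)
            [retry]
              !Unit = ?Unit
                Y self-dual
            [ok]
              !Bool = ?Bool
                Y self-dual
            [more]
              !Bool = ?Bool
                Y self-dual
        [data]
          ⊕{data,ack,more} = &{data,ack,more}  (select→offer)
            [data]
              ?Unit = !Unit
                end self-dual
            [ack]
              ?Bool = !Bool
                end self-dual
            [more]
              !Str = ?Str
                end self-dual
    [stop]
      ?Int = !Int
        !Bool = ?Bool
          !Int = ?Int
            Y self-dual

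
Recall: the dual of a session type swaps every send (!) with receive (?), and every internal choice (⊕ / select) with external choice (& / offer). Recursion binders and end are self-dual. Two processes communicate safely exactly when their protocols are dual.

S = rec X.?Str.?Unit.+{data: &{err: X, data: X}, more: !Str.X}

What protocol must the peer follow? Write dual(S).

rec X → rec X  (rec unchanged)
  ?Str → !Str
    ?Unit → !Unit
      +{data,more} → &{data,more}  (⊕→&)
        [data]
          &{err,data} → +{err,data}  (external→internal)
            [err]
              X self-dual
            [data]
              X self-dual
        [more]
          !Str → ?Str
            X self-dual

rec X.!Str.!Unit.&{data: +{err: X, data: X}, more: ?Str.X}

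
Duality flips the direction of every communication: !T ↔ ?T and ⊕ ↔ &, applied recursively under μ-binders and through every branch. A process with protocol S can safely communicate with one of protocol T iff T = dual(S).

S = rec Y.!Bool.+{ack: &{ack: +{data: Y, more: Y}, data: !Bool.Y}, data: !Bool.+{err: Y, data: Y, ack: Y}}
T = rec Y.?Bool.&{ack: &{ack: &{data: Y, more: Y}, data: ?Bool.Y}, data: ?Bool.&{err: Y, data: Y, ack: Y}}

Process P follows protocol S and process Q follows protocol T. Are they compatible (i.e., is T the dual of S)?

rec Y | rec Y  ok (μ self-dual)
  !Bool | ?Bool  ok
    +{ack,data} | &{ack,data}  ok label sets agree
      [ack]
        &{ack,data} | &{ack,data}  ✗ choice polarity not flipped — not dual

NO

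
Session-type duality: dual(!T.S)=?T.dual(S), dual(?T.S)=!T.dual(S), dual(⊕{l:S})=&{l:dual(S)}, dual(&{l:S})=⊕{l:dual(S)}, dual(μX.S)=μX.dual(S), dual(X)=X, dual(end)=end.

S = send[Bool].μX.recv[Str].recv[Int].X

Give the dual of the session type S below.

send[Bool] → recv[Bool]
  μX → μX  (μ self-dual)
    recv[Str] → send[Str]
      recv[Int] → send[Int]
        dual(X) = X

recv[Bool].μX.send[Str].send[Int].X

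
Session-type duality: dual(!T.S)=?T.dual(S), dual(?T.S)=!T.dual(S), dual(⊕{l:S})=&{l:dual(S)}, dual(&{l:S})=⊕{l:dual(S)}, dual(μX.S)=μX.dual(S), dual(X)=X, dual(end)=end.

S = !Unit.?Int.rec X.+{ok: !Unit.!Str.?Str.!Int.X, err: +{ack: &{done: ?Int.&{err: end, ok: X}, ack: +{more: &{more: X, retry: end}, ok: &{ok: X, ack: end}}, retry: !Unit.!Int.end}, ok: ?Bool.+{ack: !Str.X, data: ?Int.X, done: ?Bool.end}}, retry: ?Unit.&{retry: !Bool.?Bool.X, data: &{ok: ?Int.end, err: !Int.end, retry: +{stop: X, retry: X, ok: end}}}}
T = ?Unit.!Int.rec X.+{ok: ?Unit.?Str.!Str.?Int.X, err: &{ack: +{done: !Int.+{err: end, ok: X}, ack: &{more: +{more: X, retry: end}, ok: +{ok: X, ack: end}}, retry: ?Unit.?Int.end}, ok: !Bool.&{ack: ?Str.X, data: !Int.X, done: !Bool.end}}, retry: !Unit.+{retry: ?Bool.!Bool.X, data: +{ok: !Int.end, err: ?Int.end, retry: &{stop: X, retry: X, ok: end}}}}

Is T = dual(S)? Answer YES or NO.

!Unit | ?Unit  ✓
  ?Int | !Int  ✓
    rec X | rec X  ✓ (rec unchanged)
      +{ok,err,retry} | +{ok,err,retry}  ✗ choice polarity not flipped — not dual

NO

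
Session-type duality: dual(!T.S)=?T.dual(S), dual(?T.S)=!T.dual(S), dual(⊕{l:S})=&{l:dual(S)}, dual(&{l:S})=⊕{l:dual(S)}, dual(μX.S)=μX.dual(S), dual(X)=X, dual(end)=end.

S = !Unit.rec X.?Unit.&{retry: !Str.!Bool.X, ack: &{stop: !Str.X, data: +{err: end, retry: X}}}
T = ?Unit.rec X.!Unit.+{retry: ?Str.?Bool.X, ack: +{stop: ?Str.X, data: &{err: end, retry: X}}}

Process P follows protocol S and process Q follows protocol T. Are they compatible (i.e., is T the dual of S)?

!Unit ‖ ?Unit  match
  rec X ‖ rec X  match (μ self-dual)
    ?Unit ‖ !Unit  match
      &{retry,ack} ‖ +{retry,ack}  match same labels
        case retry:
          !Str ‖ ?Str  match
            !Bool ‖ ?Bool  match
              X ‖ X  match
        case ack:
          &{stop,data} ‖ +{stop,data}  match same labels
            case stop:
              !Str ‖ ?Str  match
                X ‖ X  match
            case data:
              +{err,retry} ‖ &{err,retry}  match same labels
                case err:
                  end ‖ end  match
                case retry:
                  X ‖ X  match

YES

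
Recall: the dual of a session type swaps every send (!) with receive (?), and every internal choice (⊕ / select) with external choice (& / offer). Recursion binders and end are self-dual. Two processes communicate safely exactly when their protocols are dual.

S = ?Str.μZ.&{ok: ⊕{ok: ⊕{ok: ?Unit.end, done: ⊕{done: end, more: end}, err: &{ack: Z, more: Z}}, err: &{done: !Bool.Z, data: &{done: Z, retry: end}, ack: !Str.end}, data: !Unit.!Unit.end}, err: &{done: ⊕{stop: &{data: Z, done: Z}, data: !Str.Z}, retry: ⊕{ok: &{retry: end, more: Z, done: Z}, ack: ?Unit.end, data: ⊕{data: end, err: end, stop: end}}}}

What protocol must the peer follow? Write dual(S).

!Str.μZ.⊕{ok: &{ok: &{ok: !Unit.end, done: &{done: end, more: end}, err: ⊕{ack: Z, more: Z}}, err: ⊕{done: ?Bool.Z, data: ⊕{done: Z, retry: end}, ack: ?Str.end}, data: ?Unit.?Unit.end}, err: ⊕{done: &{stop: ⊕{data: Z, done: Z}, data: ?Str.Z}, retry: &{ok: ⊕{retry: end, more: Z, done: Z}, ack: !Unit.end, data: &{data: end, err: end, stop: end}}}}

?Str → !Str
  μZ → μZ  (binder kept)
    &{ok,err} → ⊕{ok,err}  (offer→select)
      case ok:
        ⊕{ok,err,data} → &{ok,err,data}  (select→offer)
          case ok:
            ⊕{ok,done,err} → &{ok,done,err}  (select→offer)
              case ok:
                ?Unit → !Unit
                  end self-dual
              case done:
                ⊕{done,more} → &{done,more}  (select→offer)
                  case done:
                    end self-dual
                  case more:
                    end self-dual
              case err:
                &{ack,more} → ⊕{ack,more}  (offer→select)
                  case ack:
                    Z self-dual
                  case more:
                    Z self-dual
          case err:
            &{done,data,ack} → ⊕{done,data,ack}  (offer→select)
              case done:
                !Bool → ?Bool
                  Z self-dual
              case data:
                &{done,retry} → ⊕{done,retry}  (offer→select)
                  case done:
                    Z self-dual
                  case retry:
                    end self-dual
              case ack:
                !Str → ?Str
                  end self-dual
          case data:
            !Unit → ?Unit
              !Unit → ?Unit
                end self-dual
      case err:
        &{done,retry} → ⊕{done,retry}  (offer→select)
          case done:
            ⊕{stop,data} → &{stop,data}  (select→offer)
              case stop:
                &{data,done} → ⊕{data,done}  (offer→select)
                  case data:
                    Z self-dual
                  case done:
                    Z self-dual
              case data:
                !Str → ?Str
                  Z self-dual
          case retry:
            ⊕{ok,ack,data} → &{ok,ack,data}  (select→offer)
              case ok:
                &{retry,more,done} → ⊕{retry,more,done}  (offer→select)
                  case retry:
                    end self-dual
                  case more:
                    Z self-dual
                  case done:
                    Z self-dual
              case ack:
                ?Unit → !Unit
                  end self-dual
              case data:
                ⊕{data,err,stop} → &{data,err,stop}  (select→offer)
                  case data:
                    end self-dual
                  case err:
                    end self-dual
                  case stop:
                    end self-dual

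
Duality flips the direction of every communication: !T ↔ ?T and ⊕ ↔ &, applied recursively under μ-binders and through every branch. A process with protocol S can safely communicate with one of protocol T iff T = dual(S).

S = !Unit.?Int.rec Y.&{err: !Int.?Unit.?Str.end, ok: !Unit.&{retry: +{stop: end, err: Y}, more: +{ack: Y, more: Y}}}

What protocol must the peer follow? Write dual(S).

!Unit ↦ ?Unit
  ?Int ↦ !Int
    rec Y ↦ rec Y  (rec unchanged)
      &{err,ok} ↦ +{err,ok}  (offer→select)
        case err:
          !Int ↦ ?Int
            ?Unit ↦ !Unit
              ?Str ↦ !Str
                dual(end) = end
        case ok:
          !Unit ↦ ?Unit
            &{retry,more} ↦ +{retry,more}  (offer→select)
              case retry:
                +{stop,err} ↦ &{stop,err}  (select→offer)
                  case stop:
                    dual(end) = end
                  case err:
                    dual(Y) = Y
              case more:
                +{ack,more} ↦ &{ack,more}  (select→offer)
                  case ack:
                    dual(Y) = Y
                  case more:
                    dual(Y) = Y

?Unit.!Int.rec Y.+{err: ?Int.!Unit.!Str.end, ok: ?Unit.+{retry: &{stop: end, err: Y}, more: &{ack: Y, more: Y}}}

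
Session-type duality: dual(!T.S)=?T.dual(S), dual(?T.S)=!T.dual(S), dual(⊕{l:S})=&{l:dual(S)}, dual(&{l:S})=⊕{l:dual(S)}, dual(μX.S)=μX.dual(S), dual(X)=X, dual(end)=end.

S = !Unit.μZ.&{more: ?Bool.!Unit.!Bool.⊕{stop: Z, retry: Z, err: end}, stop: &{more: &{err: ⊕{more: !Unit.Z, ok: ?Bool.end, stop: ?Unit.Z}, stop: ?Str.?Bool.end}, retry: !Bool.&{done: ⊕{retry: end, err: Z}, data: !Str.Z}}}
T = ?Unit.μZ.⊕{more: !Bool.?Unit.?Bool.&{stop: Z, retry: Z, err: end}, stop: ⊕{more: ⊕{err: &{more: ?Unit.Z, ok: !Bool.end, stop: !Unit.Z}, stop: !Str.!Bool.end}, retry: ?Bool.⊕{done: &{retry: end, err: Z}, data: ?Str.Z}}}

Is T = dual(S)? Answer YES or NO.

!Unit ‖ ?Unit  match
  μZ ‖ μZ  match (rec unchanged)
    &{more,stop} ‖ ⊕{more,stop}  match same labels
      • more:
        ?Bool ‖ !Bool  match
          !Unit ‖ ?Unit  match
            !Bool ‖ ?Bool  match
              ⊕{stop,retry,err} ‖ &{stop,retry,err}  match same labels
                • stop:
                  Z ‖ Z  match
                • retry:
                  Z ‖ Z  match
                • err:
                  end ‖ end  match
      • stop:
        &{more,retry} ‖ ⊕{more,retry}  match same labels
          • more:
            &{err,stop} ‖ ⊕{err,stop}  match same labels
              • err:
                ⊕{more,ok,stop} ‖ &{more,ok,stop}  match same labels
                  • more:
                    !Unit ‖ ?Unit  match
                      Z ‖ Z  match
                  • ok:
                    ?Bool ‖ !Bool  match
                      end ‖ end  match
                  • stop:
                    ?Unit ‖ !Unit  match
                      Z ‖ Z  match
              • stop:
                ?Str ‖ !Str  match
                  ?Bool ‖ !Bool  match
                    end ‖ end  match
          • retry:
            !Bool ‖ ?Bool  match
              &{done,data} ‖ ⊕{done,data}  match same labels
                • done:
                  ⊕{retry,err} ‖ &{retry,err}  match same labels
                    • retry:
                      end ‖ end  match
                    • err:
                      Z ‖ Z  match
                • data:
                  !Str ‖ ?Str  match
                    Z ‖ Z  match

YES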